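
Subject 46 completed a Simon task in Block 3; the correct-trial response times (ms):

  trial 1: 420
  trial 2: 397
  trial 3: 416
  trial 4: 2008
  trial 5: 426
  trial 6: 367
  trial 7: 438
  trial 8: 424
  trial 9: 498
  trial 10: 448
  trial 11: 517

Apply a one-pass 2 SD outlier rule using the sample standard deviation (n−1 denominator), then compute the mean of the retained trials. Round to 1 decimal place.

435.1 ms

n = 11, ΣRT = 6359, M = 578.091
Σ(x−M)² = 2266830.91; s = √(2266830.91/10) = 476.112
Cutoffs: 578.091 ± 2·476.112 → [-374.1, 1530.3]
Outside: 2008 → excluded.
Retained (n=10): Σ = 4351, mean = 4351/10 = 435.100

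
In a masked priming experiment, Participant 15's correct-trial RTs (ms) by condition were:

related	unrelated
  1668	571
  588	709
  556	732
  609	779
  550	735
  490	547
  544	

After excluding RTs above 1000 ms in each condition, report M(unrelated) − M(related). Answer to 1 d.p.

122.7 ms

related: exclude 1668
M(related) = 3337/6 = 556.167
M(unrelated) = 4073/6 = 678.833
Difference = 678.833 − 556.167 = 122.667 ms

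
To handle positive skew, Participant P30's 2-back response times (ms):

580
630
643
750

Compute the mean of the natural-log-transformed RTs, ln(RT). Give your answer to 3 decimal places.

6.474

ln(RT): 6.3630, 6.4457, 6.4661, 6.6201
Σ ln(RT) = 25.8950
Mean = 25.8950/4 = 6.47374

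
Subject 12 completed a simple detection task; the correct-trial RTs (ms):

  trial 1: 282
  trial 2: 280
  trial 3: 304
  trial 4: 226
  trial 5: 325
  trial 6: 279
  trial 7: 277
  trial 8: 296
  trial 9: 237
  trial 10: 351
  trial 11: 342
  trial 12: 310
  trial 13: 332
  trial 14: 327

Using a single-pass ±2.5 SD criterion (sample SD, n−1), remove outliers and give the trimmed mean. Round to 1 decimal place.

297.7 ms

n = 14, ΣRT = 4168, M = 297.714
Σ(x−M)² = 17940.86; s = √(17940.86/13) = 37.149
Cutoffs: 297.714 ± 2.5·37.149 → [204.8, 390.6]
No RTs fall outside the cutoffs; all 14 retained. Mean = 4168/14 = 297.714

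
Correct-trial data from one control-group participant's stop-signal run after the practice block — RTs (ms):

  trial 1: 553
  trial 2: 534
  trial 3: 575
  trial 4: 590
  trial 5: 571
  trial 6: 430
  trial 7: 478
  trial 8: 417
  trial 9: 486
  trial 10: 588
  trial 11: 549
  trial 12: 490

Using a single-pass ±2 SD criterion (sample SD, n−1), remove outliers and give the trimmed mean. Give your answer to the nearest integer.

n = 12, ΣRT = 6261, M = 521.750
Σ(x−M)² = 39768.25; s = √(39768.25/11) = 60.127
Cutoffs: 521.750 ± 2·60.127 → [401.5, 642.0]
No RTs fall outside the cutoffs; all 12 retained. Mean = 6261/12 = 521.750

522 ms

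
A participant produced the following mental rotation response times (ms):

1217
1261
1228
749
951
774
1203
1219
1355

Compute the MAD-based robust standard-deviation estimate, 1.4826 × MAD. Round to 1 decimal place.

Sorted: 749, 774, 951, 1203, 1217, 1219, 1228, 1261, 1355 → median = 1217
|x − 1217| sorted: 0, 2, 11, 14, 44, 138, 266, 443, 468 → MAD = 44
Robust SD ≈ 1.4826 × 44 = 65.234

65.2 ms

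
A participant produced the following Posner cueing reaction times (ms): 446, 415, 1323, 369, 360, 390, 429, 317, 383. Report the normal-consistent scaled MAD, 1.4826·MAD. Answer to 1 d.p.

44.5 ms

Sorted: 317, 360, 369, 383, 390, 415, 429, 446, 1323 → median = 390
|x − 390| sorted: 0, 7, 21, 25, 30, 39, 56, 73, 933 → MAD = 30
Robust SD ≈ 1.4826 × 30 = 44.478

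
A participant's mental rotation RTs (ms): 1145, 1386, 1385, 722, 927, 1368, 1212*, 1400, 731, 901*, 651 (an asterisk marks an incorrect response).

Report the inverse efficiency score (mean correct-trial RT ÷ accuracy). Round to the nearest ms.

1319 ms

Correct trials (n=9): 1145, 1386, 1385, 722, 927, 1368, 1400, 731, 651
Mean correct RT = 9715/9 = 1079.4444 ms
Proportion correct = 9/11
IES = 1079.4444 / (9/11) = 1319.321 ms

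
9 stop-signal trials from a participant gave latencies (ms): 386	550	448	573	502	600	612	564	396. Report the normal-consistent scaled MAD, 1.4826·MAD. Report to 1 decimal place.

Sorted: 386, 396, 448, 502, 550, 564, 573, 600, 612 → median = 550
|x − 550| sorted: 0, 14, 23, 48, 50, 62, 102, 154, 164 → MAD = 50
Robust SD ≈ 1.4826 × 50 = 74.130

74.1 ms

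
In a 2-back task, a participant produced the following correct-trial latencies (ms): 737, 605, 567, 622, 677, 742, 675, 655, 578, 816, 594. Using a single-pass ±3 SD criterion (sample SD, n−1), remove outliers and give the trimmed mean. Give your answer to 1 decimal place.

n = 11, ΣRT = 7268, M = 660.727
Σ(x−M)² = 61720.18; s = √(61720.18/10) = 78.562
Cutoffs: 660.727 ± 3·78.562 → [425.0, 896.4]
No RTs fall outside the cutoffs; all 11 retained. Mean = 7268/11 = 660.727

660.7 ms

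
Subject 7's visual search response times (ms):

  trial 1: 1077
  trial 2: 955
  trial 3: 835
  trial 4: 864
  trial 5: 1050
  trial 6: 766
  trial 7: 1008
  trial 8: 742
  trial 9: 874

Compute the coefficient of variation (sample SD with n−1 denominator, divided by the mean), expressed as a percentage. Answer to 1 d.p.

13.3%

n = 9, Σ = 8171, M = 907.8889
Σ(x−M)² = 117074.889; s = √(117074.889/8) = 120.9726
CV = 120.9726 / 907.8889 = 0.13325 = 13.325%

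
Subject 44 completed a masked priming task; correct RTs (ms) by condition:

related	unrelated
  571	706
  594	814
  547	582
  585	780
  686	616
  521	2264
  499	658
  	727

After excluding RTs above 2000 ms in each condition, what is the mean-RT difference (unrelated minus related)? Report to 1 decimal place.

unrelated: exclude 2264
M(related) = 4003/7 = 571.857
M(unrelated) = 4883/7 = 697.571
Difference = 697.571 − 571.857 = 125.714 ms

125.7 ms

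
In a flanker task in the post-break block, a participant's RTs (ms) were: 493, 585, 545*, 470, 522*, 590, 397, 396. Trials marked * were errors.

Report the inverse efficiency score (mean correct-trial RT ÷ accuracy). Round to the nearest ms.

Correct trials (n=6): 493, 585, 470, 590, 397, 396
Mean correct RT = 2931/6 = 488.5000 ms
Proportion correct = 6/8
IES = 488.5000 / (6/8) = 651.333 ms

651 ms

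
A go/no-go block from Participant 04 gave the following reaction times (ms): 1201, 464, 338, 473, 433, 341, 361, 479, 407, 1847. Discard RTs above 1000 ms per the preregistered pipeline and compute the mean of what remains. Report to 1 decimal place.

412.0 ms

Excluded: 1201, 1847
Retained (n=8): Σ = 3296
Mean = 3296/8 = 412.0000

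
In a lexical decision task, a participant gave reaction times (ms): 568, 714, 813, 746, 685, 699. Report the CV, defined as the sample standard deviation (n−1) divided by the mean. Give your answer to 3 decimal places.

0.115

n = 6, Σ = 4225, M = 704.1667
Σ(x−M)² = 32626.833; s = √(32626.833/5) = 80.7797
CV = 80.7797 / 704.1667 = 0.11472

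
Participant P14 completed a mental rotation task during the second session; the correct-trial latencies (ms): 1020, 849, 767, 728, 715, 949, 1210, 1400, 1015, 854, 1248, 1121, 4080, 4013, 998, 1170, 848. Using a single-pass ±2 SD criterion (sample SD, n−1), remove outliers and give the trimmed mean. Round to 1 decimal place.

992.8 ms

n = 17, ΣRT = 22985, M = 1352.059
Σ(x−M)² = 17046590.94; s = √(17046590.94/16) = 1032.188
Cutoffs: 1352.059 ± 2·1032.188 → [-712.3, 3416.4]
Outside: 4013, 4080 → excluded.
Retained (n=15): Σ = 14892, mean = 14892/15 = 992.800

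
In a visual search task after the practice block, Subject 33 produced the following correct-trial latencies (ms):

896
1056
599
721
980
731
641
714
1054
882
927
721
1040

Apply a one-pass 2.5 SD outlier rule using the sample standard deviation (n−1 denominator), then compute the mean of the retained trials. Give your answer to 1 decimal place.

843.2 ms

n = 13, ΣRT = 10962, M = 843.231
Σ(x−M)² = 318146.31; s = √(318146.31/12) = 162.826
Cutoffs: 843.231 ± 2.5·162.826 → [436.2, 1250.3]
No RTs fall outside the cutoffs; all 13 retained. Mean = 10962/13 = 843.231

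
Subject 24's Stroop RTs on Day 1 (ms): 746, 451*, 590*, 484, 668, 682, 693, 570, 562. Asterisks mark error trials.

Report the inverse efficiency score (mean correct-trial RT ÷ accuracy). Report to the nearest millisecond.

Correct trials (n=7): 746, 484, 668, 682, 693, 570, 562
Mean correct RT = 4405/7 = 629.2857 ms
Proportion correct = 7/9
IES = 629.2857 / (7/9) = 809.082 ms

809 ms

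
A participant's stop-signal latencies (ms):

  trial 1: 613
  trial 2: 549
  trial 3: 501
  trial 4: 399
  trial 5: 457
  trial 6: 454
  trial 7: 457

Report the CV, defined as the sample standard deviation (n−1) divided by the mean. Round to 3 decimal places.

0.145

n = 7, Σ = 3430, M = 490.0000
Σ(x−M)² = 30486.000; s = √(30486.000/6) = 71.2811
CV = 71.2811 / 490.0000 = 0.14547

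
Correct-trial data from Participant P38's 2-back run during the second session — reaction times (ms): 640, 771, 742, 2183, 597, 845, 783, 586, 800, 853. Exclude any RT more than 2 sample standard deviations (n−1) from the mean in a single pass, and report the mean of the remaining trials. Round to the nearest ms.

735 ms

n = 10, ΣRT = 8800, M = 880.000
Σ(x−M)² = 1970622.00; s = √(1970622.00/9) = 467.929
Cutoffs: 880.000 ± 2·467.929 → [-55.9, 1815.9]
Outside: 2183 → excluded.
Retained (n=9): Σ = 6617, mean = 6617/9 = 735.222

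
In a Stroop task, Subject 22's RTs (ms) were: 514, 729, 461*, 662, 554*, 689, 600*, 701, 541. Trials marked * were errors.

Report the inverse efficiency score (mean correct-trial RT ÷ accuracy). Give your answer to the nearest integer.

Correct trials (n=6): 514, 729, 662, 689, 701, 541
Mean correct RT = 3836/6 = 639.3333 ms
Proportion correct = 6/9
IES = 639.3333 / (6/9) = 959.000 ms

959 ms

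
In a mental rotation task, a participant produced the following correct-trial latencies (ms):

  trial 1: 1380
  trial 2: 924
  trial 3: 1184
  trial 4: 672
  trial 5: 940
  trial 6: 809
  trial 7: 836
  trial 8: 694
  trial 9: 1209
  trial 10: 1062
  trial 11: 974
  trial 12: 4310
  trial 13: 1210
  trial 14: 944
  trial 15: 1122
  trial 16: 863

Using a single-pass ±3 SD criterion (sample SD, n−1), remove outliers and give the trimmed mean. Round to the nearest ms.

n = 16, ΣRT = 19133, M = 1195.812
Σ(x−M)² = 10923938.44; s = √(10923938.44/15) = 853.383
Cutoffs: 1195.812 ± 3·853.383 → [-1364.3, 3756.0]
Outside: 4310 → excluded.
Retained (n=15): Σ = 14823, mean = 14823/15 = 988.200

988 ms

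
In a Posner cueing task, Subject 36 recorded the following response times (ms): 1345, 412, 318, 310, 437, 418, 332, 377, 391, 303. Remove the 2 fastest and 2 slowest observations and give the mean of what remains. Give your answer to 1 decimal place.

374.7 ms

Sorted: 303, 310, 318, 332, 377, 391, 412, 418, 437, 1345
Drop lowest 2 (303, 310) and highest 2 (437, 1345)
Remaining (n=6): Σ = 2248, mean = 2248/6 = 374.667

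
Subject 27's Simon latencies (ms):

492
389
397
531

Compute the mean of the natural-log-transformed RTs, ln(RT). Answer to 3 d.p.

6.105

ln(RT): 6.1985, 5.9636, 5.9839, 6.2748
Σ ln(RT) = 24.4208
Mean = 24.4208/4 = 6.10519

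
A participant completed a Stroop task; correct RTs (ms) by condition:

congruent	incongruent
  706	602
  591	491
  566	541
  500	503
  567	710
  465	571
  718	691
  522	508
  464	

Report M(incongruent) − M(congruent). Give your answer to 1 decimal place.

M(congruent) = 5099/9 = 566.556
M(incongruent) = 4617/8 = 577.125
Difference = 577.125 − 566.556 = 10.569 ms

10.6 ms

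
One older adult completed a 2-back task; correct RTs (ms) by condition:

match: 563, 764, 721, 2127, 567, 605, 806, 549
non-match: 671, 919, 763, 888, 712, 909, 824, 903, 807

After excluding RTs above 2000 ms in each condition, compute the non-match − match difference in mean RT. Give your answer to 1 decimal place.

168.2 ms

match: exclude 2127
M(match) = 4575/7 = 653.571
M(non-match) = 7396/9 = 821.778
Difference = 821.778 − 653.571 = 168.206 ms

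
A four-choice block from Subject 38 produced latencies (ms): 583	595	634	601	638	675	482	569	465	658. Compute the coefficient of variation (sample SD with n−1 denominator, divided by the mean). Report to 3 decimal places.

n = 10, Σ = 5900, M = 590.0000
Σ(x−M)² = 44014.000; s = √(44014.000/9) = 69.9317
CV = 69.9317 / 590.0000 = 0.11853

0.119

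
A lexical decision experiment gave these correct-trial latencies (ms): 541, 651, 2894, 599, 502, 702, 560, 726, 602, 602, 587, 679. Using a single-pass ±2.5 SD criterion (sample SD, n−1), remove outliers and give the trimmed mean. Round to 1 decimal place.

613.7 ms

n = 12, ΣRT = 9645, M = 803.750
Σ(x−M)² = 4814252.25; s = √(4814252.25/11) = 661.558
Cutoffs: 803.750 ± 2.5·661.558 → [-850.1, 2457.6]
Outside: 2894 → excluded.
Retained (n=11): Σ = 6751, mean = 6751/11 = 613.727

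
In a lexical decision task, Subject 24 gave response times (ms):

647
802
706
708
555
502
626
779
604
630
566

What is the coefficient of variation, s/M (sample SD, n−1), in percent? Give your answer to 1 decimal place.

14.4%

n = 11, Σ = 7125, M = 647.7273
Σ(x−M)² = 87274.182; s = √(87274.182/10) = 93.4207
CV = 93.4207 / 647.7273 = 0.14423 = 14.423%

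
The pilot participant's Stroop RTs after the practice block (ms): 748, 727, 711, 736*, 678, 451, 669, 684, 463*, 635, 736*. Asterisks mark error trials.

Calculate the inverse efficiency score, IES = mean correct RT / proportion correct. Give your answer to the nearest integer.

911 ms

Correct trials (n=8): 748, 727, 711, 678, 451, 669, 684, 635
Mean correct RT = 5303/8 = 662.8750 ms
Proportion correct = 8/11
IES = 662.8750 / (8/11) = 911.453 ms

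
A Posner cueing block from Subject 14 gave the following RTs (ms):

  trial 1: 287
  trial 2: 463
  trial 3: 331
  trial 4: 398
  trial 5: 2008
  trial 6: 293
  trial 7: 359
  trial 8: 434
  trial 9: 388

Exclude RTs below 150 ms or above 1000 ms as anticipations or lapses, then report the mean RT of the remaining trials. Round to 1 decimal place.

369.1 ms

Excluded: 2008
Retained (n=8): Σ = 2953
Mean = 2953/8 = 369.1250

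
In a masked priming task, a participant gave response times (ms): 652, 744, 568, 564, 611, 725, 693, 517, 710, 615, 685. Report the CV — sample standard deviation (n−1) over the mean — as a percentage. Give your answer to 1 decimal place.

n = 11, Σ = 7084, M = 644.0000
Σ(x−M)² = 55298.000; s = √(55298.000/10) = 74.3626
CV = 74.3626 / 644.0000 = 0.11547 = 11.547%

11.5%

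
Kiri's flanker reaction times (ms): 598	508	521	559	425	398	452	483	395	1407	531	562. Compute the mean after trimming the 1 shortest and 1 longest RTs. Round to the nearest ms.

Sorted: 395, 398, 425, 452, 483, 508, 521, 531, 559, 562, 598, 1407
Drop lowest 1 (395) and highest 1 (1407)
Remaining (n=10): Σ = 5037, mean = 5037/10 = 503.700

504 ms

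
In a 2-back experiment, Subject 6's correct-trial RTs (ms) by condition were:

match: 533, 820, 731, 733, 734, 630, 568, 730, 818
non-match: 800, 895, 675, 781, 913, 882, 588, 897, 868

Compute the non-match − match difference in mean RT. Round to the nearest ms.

111 ms

M(match) = 6297/9 = 699.667
M(non-match) = 7299/9 = 811.000
Difference = 811.000 − 699.667 = 111.333 ms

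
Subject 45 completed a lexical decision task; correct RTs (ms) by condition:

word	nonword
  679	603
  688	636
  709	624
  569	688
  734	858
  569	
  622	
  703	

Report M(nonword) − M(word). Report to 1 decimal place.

M(word) = 5273/8 = 659.125
M(nonword) = 3409/5 = 681.800
Difference = 681.800 − 659.125 = 22.675 ms

22.7 ms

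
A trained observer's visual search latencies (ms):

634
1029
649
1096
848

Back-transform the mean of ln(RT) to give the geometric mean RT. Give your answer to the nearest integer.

ln(RT): 6.4520, 6.9363, 6.4754, 6.9994, 6.7429
Mean ln(RT) = 33.6061/5 = 6.72123
Geometric mean = exp(6.72123) = 829.83 ms

830 ms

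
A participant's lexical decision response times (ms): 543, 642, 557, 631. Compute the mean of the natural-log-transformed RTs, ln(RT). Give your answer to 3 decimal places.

ln(RT): 6.2971, 6.4646, 6.3226, 6.4473
Σ ln(RT) = 25.5316
Mean = 25.5316/4 = 6.38289

6.383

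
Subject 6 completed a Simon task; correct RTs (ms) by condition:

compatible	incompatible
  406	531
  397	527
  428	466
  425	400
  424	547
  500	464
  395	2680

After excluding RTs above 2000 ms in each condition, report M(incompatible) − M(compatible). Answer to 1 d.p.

incompatible: exclude 2680
M(compatible) = 2975/7 = 425.000
M(incompatible) = 2935/6 = 489.167
Difference = 489.167 − 425.000 = 64.167 ms

64.2 ms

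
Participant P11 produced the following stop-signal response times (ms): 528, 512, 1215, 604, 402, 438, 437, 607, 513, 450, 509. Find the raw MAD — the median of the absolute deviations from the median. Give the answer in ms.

Sorted: 402, 437, 438, 450, 509, 512, 513, 528, 604, 607, 1215 → median = 512
|x − 512|: 16, 0, 703, 92, 110, 74, 75, 95, 1, 62, 3
Sorted deviations: 0, 1, 3, 16, 62, 74, 75, 92, 95, 110, 703 → MAD = 74

74 ms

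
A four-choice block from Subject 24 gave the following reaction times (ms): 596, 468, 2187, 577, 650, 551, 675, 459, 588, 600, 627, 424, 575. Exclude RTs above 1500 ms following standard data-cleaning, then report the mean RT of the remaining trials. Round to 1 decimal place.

565.8 ms

Excluded: 2187
Retained (n=12): Σ = 6790
Mean = 6790/12 = 565.8333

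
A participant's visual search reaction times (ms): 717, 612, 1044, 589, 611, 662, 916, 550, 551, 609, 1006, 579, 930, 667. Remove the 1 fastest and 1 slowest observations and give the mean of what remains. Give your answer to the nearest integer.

704 ms

Sorted: 550, 551, 579, 589, 609, 611, 612, 662, 667, 717, 916, 930, 1006, 1044
Drop lowest 1 (550) and highest 1 (1044)
Remaining (n=12): Σ = 8449, mean = 8449/12 = 704.083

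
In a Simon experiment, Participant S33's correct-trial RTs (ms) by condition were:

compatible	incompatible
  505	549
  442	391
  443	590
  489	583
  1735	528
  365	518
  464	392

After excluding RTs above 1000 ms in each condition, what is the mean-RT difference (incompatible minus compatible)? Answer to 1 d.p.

compatible: exclude 1735
M(compatible) = 2708/6 = 451.333
M(incompatible) = 3551/7 = 507.286
Difference = 507.286 − 451.333 = 55.952 ms

56.0 ms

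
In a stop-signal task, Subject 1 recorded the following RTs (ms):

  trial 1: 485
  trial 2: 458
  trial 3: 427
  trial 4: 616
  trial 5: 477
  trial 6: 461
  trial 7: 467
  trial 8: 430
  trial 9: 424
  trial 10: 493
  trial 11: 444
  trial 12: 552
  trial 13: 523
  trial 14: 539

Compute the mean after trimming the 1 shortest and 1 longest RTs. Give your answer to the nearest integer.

480 ms

Sorted: 424, 427, 430, 444, 458, 461, 467, 477, 485, 493, 523, 539, 552, 616
Drop lowest 1 (424) and highest 1 (616)
Remaining (n=12): Σ = 5756, mean = 5756/12 = 479.667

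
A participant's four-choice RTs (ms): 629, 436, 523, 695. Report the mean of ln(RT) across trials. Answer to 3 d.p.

ln(RT): 6.4441, 6.0776, 6.2596, 6.5439
Σ ln(RT) = 25.3253
Mean = 25.3253/4 = 6.33132

6.331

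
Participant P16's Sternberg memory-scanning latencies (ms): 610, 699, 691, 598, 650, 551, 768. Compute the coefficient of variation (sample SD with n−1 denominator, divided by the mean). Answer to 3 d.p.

0.112

n = 7, Σ = 4567, M = 652.4286
Σ(x−M)² = 32069.714; s = √(32069.714/6) = 73.1092
CV = 73.1092 / 652.4286 = 0.11206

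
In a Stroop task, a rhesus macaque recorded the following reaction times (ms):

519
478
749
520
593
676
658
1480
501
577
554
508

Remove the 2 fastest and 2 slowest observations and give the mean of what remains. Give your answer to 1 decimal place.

575.6 ms

Sorted: 478, 501, 508, 519, 520, 554, 577, 593, 658, 676, 749, 1480
Drop lowest 2 (478, 501) and highest 2 (749, 1480)
Remaining (n=8): Σ = 4605, mean = 4605/8 = 575.625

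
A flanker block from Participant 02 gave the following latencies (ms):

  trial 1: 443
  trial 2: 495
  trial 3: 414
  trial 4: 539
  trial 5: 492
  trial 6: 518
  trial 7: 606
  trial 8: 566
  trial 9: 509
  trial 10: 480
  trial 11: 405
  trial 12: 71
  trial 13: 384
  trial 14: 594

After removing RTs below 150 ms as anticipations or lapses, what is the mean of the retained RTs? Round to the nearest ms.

496 ms

Excluded: 71
Retained (n=13): Σ = 6445
Mean = 6445/13 = 495.7692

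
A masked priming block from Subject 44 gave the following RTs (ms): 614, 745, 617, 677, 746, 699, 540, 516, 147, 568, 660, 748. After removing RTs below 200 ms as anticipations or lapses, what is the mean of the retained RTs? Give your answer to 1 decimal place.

648.2 ms

Excluded: 147
Retained (n=11): Σ = 7130
Mean = 7130/11 = 648.1818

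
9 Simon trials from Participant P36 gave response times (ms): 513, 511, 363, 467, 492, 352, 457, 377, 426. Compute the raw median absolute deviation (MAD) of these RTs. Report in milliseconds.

54 ms

Sorted: 352, 363, 377, 426, 457, 467, 492, 511, 513 → median = 457
|x − 457|: 56, 54, 94, 10, 35, 105, 0, 80, 31
Sorted deviations: 0, 10, 31, 35, 54, 56, 80, 94, 105 → MAD = 54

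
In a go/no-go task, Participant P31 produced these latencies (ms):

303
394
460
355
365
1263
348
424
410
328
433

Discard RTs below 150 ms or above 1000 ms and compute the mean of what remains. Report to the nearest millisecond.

Excluded: 1263
Retained (n=10): Σ = 3820
Mean = 3820/10 = 382.0000

382 ms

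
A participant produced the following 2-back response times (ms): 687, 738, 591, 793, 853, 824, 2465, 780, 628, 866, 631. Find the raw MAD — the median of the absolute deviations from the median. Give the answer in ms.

Sorted: 591, 628, 631, 687, 738, 780, 793, 824, 853, 866, 2465 → median = 780
|x − 780|: 93, 42, 189, 13, 73, 44, 1685, 0, 152, 86, 149
Sorted deviations: 0, 13, 42, 44, 73, 86, 93, 149, 152, 189, 1685 → MAD = 86

86 ms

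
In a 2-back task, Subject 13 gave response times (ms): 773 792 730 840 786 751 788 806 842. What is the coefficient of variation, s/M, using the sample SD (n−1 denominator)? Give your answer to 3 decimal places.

0.047

n = 9, Σ = 7108, M = 789.7778
Σ(x−M)² = 10893.556; s = √(10893.556/8) = 36.9011
CV = 36.9011 / 789.7778 = 0.04672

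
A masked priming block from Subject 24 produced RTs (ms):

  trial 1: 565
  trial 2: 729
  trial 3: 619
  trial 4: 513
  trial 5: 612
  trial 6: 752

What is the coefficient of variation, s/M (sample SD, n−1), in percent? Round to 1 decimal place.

n = 6, Σ = 3790, M = 631.6667
Σ(x−M)² = 43027.333; s = √(43027.333/5) = 92.7657
CV = 92.7657 / 631.6667 = 0.14686 = 14.686%

14.7%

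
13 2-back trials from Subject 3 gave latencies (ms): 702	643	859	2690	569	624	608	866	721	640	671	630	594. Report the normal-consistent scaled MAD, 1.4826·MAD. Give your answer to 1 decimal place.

Sorted: 569, 594, 608, 624, 630, 640, 643, 671, 702, 721, 859, 866, 2690 → median = 643
|x − 643| sorted: 0, 3, 13, 19, 28, 35, 49, 59, 74, 78, 216, 223, 2047 → MAD = 49
Robust SD ≈ 1.4826 × 49 = 72.647

72.6 ms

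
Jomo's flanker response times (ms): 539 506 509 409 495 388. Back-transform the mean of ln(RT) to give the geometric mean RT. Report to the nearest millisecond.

471 ms

ln(RT): 6.2897, 6.2265, 6.2324, 6.0137, 6.2046, 5.9610
Mean ln(RT) = 36.9280/6 = 6.15466
Geometric mean = exp(6.15466) = 470.91 ms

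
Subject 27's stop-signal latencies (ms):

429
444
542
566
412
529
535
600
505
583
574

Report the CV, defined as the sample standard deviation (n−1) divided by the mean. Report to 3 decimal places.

n = 11, Σ = 5719, M = 519.9091
Σ(x−M)² = 42136.909; s = √(42136.909/10) = 64.9129
CV = 64.9129 / 519.9091 = 0.12485

0.125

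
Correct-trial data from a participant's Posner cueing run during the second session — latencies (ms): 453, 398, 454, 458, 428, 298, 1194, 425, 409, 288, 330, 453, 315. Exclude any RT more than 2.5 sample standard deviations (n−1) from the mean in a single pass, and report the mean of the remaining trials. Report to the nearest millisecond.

n = 13, ΣRT = 5903, M = 454.077
Σ(x−M)² = 640884.92; s = √(640884.92/12) = 231.100
Cutoffs: 454.077 ± 2.5·231.100 → [-123.7, 1031.8]
Outside: 1194 → excluded.
Retained (n=12): Σ = 4709, mean = 4709/12 = 392.417

392 ms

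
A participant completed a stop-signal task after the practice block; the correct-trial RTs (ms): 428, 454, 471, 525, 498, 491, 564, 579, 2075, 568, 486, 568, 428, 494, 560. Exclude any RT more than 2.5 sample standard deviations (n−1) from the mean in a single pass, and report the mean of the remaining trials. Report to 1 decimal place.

n = 15, ΣRT = 9189, M = 612.600
Σ(x−M)² = 2327895.60; s = √(2327895.60/14) = 407.772
Cutoffs: 612.600 ± 2.5·407.772 → [-406.8, 1632.0]
Outside: 2075 → excluded.
Retained (n=14): Σ = 7114, mean = 7114/14 = 508.143

508.1 ms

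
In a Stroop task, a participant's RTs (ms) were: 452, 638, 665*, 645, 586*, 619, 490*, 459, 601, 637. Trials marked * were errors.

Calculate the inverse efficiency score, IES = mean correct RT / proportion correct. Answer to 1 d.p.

Correct trials (n=7): 452, 638, 645, 619, 459, 601, 637
Mean correct RT = 4051/7 = 578.7143 ms
Proportion correct = 7/10
IES = 578.7143 / (7/10) = 826.735 ms

826.7 ms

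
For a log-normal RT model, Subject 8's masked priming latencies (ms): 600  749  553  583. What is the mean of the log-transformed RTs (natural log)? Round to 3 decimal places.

6.425

ln(RT): 6.3969, 6.6187, 6.3154, 6.3682
Σ ln(RT) = 25.6992
Mean = 25.6992/4 = 6.42480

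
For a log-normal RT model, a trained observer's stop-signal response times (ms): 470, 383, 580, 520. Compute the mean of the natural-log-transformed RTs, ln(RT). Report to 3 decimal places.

6.179

ln(RT): 6.1527, 5.9480, 6.3630, 6.2538
Σ ln(RT) = 24.7176
Mean = 24.7176/4 = 6.17941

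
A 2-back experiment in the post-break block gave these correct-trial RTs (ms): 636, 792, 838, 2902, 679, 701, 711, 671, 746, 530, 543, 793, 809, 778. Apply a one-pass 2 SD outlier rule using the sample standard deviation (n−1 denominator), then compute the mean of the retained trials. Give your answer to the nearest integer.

n = 14, ΣRT = 12129, M = 866.357
Σ(x−M)² = 4576645.21; s = √(4576645.21/13) = 593.338
Cutoffs: 866.357 ± 2·593.338 → [-320.3, 2053.0]
Outside: 2902 → excluded.
Retained (n=13): Σ = 9227, mean = 9227/13 = 709.769

710 ms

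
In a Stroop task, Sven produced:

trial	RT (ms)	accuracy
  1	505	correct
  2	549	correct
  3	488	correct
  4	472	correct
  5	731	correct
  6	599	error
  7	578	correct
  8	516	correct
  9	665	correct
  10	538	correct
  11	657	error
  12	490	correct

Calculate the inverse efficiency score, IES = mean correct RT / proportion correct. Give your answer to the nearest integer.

Correct trials (n=10): 505, 549, 488, 472, 731, 578, 516, 665, 538, 490
Mean correct RT = 5532/10 = 553.2000 ms
Proportion correct = 10/12
IES = 553.2000 / (10/12) = 663.840 ms

664 ms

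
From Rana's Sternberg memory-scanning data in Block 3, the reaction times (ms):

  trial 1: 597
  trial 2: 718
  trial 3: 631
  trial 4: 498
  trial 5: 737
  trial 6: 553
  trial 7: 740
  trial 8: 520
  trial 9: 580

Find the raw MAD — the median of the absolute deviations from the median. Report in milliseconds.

Sorted: 498, 520, 553, 580, 597, 631, 718, 737, 740 → median = 597
|x − 597|: 0, 121, 34, 99, 140, 44, 143, 77, 17
Sorted deviations: 0, 17, 34, 44, 77, 99, 121, 140, 143 → MAD = 77

77 ms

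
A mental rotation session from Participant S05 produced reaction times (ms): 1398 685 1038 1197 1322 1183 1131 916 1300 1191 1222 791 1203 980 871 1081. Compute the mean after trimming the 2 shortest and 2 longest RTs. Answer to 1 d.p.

1109.4 ms

Sorted: 685, 791, 871, 916, 980, 1038, 1081, 1131, 1183, 1191, 1197, 1203, 1222, 1300, 1322, 1398
Drop lowest 2 (685, 791) and highest 2 (1322, 1398)
Remaining (n=12): Σ = 13313, mean = 13313/12 = 1109.417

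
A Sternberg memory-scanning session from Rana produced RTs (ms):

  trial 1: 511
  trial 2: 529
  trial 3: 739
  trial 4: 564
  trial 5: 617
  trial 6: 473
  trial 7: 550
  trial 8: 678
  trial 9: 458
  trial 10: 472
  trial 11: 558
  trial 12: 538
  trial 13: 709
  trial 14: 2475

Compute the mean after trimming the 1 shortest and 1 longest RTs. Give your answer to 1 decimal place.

Sorted: 458, 472, 473, 511, 529, 538, 550, 558, 564, 617, 678, 709, 739, 2475
Drop lowest 1 (458) and highest 1 (2475)
Remaining (n=12): Σ = 6938, mean = 6938/12 = 578.167

578.2 ms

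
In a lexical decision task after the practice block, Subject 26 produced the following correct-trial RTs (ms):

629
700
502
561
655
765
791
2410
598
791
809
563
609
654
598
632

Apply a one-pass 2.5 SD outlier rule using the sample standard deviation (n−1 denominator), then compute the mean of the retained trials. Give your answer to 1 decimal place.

657.1 ms

n = 16, ΣRT = 12267, M = 766.688
Σ(x−M)² = 3005801.44; s = √(3005801.44/15) = 447.646
Cutoffs: 766.688 ± 2.5·447.646 → [-352.4, 1885.8]
Outside: 2410 → excluded.
Retained (n=15): Σ = 9857, mean = 9857/15 = 657.133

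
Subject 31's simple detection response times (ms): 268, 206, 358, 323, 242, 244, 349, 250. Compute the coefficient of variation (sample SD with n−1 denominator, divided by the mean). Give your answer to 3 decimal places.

n = 8, Σ = 2240, M = 280.0000
Σ(x−M)² = 21954.000; s = √(21954.000/7) = 56.0026
CV = 56.0026 / 280.0000 = 0.20001

0.200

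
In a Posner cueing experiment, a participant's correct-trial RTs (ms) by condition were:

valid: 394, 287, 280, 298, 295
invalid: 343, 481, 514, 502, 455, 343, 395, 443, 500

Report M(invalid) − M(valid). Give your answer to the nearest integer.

131 ms

M(valid) = 1554/5 = 310.800
M(invalid) = 3976/9 = 441.778
Difference = 441.778 − 310.800 = 130.978 ms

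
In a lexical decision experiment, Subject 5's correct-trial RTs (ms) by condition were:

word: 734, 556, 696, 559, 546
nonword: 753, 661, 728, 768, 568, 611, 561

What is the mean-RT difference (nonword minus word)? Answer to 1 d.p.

46.1 ms

M(word) = 3091/5 = 618.200
M(nonword) = 4650/7 = 664.286
Difference = 664.286 − 618.200 = 46.086 ms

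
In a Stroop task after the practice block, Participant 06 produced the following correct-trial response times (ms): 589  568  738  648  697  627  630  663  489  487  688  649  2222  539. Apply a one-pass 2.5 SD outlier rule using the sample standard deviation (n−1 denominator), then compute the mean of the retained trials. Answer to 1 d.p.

616.3 ms

n = 14, ΣRT = 10234, M = 731.000
Σ(x−M)² = 2467086.00; s = √(2467086.00/13) = 435.633
Cutoffs: 731.000 ± 2.5·435.633 → [-358.1, 1820.1]
Outside: 2222 → excluded.
Retained (n=13): Σ = 8012, mean = 8012/13 = 616.308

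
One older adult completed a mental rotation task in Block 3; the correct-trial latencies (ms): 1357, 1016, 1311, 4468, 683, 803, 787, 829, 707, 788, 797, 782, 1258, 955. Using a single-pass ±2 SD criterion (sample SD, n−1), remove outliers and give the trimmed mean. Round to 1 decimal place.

928.7 ms

n = 14, ΣRT = 16541, M = 1181.500
Σ(x−M)² = 12292281.50; s = √(12292281.50/13) = 972.399
Cutoffs: 1181.500 ± 2·972.399 → [-763.3, 3126.3]
Outside: 4468 → excluded.
Retained (n=13): Σ = 12073, mean = 12073/13 = 928.692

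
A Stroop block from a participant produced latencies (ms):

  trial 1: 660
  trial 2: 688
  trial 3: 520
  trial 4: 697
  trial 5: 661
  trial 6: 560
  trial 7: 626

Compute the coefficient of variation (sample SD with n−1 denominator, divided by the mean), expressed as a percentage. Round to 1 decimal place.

10.6%

n = 7, Σ = 4412, M = 630.2857
Σ(x−M)² = 26729.429; s = √(26729.429/6) = 66.7451
CV = 66.7451 / 630.2857 = 0.10590 = 10.590%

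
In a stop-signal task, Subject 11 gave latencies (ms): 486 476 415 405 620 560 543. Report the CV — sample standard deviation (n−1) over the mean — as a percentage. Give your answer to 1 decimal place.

n = 7, Σ = 3505, M = 500.7143
Σ(x−M)² = 36867.429; s = √(36867.429/6) = 78.3873
CV = 78.3873 / 500.7143 = 0.15655 = 15.655%

15.7%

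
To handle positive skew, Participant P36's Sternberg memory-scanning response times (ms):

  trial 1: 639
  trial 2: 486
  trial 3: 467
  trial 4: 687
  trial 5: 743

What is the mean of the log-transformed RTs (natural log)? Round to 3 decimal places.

ln(RT): 6.4599, 6.1862, 6.1463, 6.5323, 6.6107
Σ ln(RT) = 31.9355
Mean = 31.9355/5 = 6.38709

6.387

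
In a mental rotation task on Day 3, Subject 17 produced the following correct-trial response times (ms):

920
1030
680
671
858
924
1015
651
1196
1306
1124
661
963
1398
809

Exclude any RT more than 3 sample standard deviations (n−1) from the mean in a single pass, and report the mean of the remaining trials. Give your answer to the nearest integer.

n = 15, ΣRT = 14206, M = 947.067
Σ(x−M)² = 782480.93; s = √(782480.93/14) = 236.414
Cutoffs: 947.067 ± 3·236.414 → [237.8, 1656.3]
No RTs fall outside the cutoffs; all 15 retained. Mean = 14206/15 = 947.067

947 ms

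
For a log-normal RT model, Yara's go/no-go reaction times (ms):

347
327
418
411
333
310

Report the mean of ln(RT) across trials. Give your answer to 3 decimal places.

ln(RT): 5.8493, 5.7900, 6.0355, 6.0186, 5.8081, 5.7366
Σ ln(RT) = 35.2381
Mean = 35.2381/6 = 5.87301

5.873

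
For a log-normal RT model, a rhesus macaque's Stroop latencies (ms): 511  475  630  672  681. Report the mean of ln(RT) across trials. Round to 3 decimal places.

6.376

ln(RT): 6.2364, 6.1633, 6.4457, 6.5103, 6.5236
Σ ln(RT) = 31.8792
Mean = 31.8792/5 = 6.37584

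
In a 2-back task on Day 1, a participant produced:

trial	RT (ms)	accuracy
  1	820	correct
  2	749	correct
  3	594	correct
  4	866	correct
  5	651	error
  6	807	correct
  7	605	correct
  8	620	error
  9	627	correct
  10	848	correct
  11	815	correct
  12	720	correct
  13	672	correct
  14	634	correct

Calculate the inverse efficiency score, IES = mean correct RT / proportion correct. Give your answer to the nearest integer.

Correct trials (n=12): 820, 749, 594, 866, 807, 605, 627, 848, 815, 720, 672, 634
Mean correct RT = 8757/12 = 729.7500 ms
Proportion correct = 12/14
IES = 729.7500 / (12/14) = 851.375 ms

851 ms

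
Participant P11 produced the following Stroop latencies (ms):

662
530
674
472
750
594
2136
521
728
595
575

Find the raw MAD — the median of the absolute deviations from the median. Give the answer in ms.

Sorted: 472, 521, 530, 575, 594, 595, 662, 674, 728, 750, 2136 → median = 595
|x − 595|: 67, 65, 79, 123, 155, 1, 1541, 74, 133, 0, 20
Sorted deviations: 0, 1, 20, 65, 67, 74, 79, 123, 133, 155, 1541 → MAD = 74

74 ms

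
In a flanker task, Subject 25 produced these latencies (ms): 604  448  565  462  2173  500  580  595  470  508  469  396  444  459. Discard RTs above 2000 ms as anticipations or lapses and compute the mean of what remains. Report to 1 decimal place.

Excluded: 2173
Retained (n=13): Σ = 6500
Mean = 6500/13 = 500.0000

500.0 ms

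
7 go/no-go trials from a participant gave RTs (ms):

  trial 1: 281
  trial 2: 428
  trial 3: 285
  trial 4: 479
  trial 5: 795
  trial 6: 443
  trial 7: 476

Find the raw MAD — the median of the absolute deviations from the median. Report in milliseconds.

36 ms

Sorted: 281, 285, 428, 443, 476, 479, 795 → median = 443
|x − 443|: 162, 15, 158, 36, 352, 0, 33
Sorted deviations: 0, 15, 33, 36, 158, 162, 352 → MAD = 36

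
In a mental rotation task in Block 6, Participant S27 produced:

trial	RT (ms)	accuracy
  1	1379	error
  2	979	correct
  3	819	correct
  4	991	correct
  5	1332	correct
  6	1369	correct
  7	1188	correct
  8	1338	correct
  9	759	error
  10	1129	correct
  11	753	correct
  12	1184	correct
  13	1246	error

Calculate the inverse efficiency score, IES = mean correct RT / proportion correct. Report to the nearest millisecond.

1441 ms

Correct trials (n=10): 979, 819, 991, 1332, 1369, 1188, 1338, 1129, 753, 1184
Mean correct RT = 11082/10 = 1108.2000 ms
Proportion correct = 10/13
IES = 1108.2000 / (10/13) = 1440.660 ms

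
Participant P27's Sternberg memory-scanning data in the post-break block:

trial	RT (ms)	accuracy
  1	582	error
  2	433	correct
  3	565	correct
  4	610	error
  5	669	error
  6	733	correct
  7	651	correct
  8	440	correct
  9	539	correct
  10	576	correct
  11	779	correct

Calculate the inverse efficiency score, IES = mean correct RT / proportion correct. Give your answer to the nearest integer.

Correct trials (n=8): 433, 565, 733, 651, 440, 539, 576, 779
Mean correct RT = 4716/8 = 589.5000 ms
Proportion correct = 8/11
IES = 589.5000 / (8/11) = 810.562 ms

811 ms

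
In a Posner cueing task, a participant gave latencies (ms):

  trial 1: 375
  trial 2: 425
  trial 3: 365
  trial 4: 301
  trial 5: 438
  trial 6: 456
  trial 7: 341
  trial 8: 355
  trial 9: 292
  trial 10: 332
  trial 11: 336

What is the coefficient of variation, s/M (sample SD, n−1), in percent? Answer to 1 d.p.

n = 11, Σ = 4016, M = 365.0909
Σ(x−M)² = 29340.909; s = √(29340.909/10) = 54.1672
CV = 54.1672 / 365.0909 = 0.14837 = 14.837%

14.8%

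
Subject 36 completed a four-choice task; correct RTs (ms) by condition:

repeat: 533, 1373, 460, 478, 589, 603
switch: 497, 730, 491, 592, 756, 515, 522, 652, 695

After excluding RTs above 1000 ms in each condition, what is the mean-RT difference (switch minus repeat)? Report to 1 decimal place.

repeat: exclude 1373
M(repeat) = 2663/5 = 532.600
M(switch) = 5450/9 = 605.556
Difference = 605.556 − 532.600 = 72.956 ms

73.0 ms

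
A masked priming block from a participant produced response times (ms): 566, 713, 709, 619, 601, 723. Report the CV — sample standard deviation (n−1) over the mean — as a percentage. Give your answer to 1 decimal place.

n = 6, Σ = 3931, M = 655.1667
Σ(x−M)² = 23036.833; s = √(23036.833/5) = 67.8776
CV = 67.8776 / 655.1667 = 0.10360 = 10.360%

10.4%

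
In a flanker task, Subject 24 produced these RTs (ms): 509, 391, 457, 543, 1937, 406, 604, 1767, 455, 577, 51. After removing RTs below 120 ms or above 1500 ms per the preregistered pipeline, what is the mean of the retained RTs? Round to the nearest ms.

Excluded: 51, 1767, 1937
Retained (n=8): Σ = 3942
Mean = 3942/8 = 492.7500

493 ms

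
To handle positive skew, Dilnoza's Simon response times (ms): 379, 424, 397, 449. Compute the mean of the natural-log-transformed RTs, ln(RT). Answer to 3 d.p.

6.020

ln(RT): 5.9375, 6.0497, 5.9839, 6.1070
Σ ln(RT) = 24.0782
Mean = 24.0782/4 = 6.01956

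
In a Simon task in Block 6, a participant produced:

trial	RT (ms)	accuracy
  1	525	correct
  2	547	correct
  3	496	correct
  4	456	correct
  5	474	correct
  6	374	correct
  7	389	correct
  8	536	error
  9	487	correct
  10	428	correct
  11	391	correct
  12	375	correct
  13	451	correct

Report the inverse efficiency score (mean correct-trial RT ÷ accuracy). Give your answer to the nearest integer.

487 ms

Correct trials (n=12): 525, 547, 496, 456, 474, 374, 389, 487, 428, 391, 375, 451
Mean correct RT = 5393/12 = 449.4167 ms
Proportion correct = 12/13
IES = 449.4167 / (12/13) = 486.868 ms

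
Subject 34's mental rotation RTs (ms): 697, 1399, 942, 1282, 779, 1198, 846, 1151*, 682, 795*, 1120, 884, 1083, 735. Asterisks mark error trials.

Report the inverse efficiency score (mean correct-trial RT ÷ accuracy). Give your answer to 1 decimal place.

Correct trials (n=12): 697, 1399, 942, 1282, 779, 1198, 846, 682, 1120, 884, 1083, 735
Mean correct RT = 11647/12 = 970.5833 ms
Proportion correct = 12/14
IES = 970.5833 / (12/14) = 1132.347 ms

1132.3 ms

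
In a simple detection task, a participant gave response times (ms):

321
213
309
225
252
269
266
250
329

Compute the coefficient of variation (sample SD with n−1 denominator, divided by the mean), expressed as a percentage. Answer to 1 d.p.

15.3%

n = 9, Σ = 2434, M = 270.4444
Σ(x−M)² = 13616.222; s = √(13616.222/8) = 41.2556
CV = 41.2556 / 270.4444 = 0.15255 = 15.255%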